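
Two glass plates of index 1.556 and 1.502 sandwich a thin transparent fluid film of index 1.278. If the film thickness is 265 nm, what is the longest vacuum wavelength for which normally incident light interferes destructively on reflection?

At the upper boundary (n = 1.556 to n = 1.278) the reflected ray undergoes no phase shift.
At the lower boundary (n = 1.278 to n = 1.502) the reflected ray undergoes a half-wave phase shift.
Exactly one π shift → a net half-wave offset.
So the condition for destructive reflection is 2 n t = m λ.
λ = 2 n t / m. The longest wavelength is m = 1: λ = 2 × 1.278 × 265 / 1.00 = 677 nm.

677 nm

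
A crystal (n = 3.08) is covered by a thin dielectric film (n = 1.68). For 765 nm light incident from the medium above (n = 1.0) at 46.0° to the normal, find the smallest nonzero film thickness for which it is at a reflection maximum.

252 nm

Ray reflecting at the top interface goes from n = 1.0 toward n = 1.68: a half-wave phase shift.
Ray reflecting at the bottom interface goes from n = 1.68 toward n = 3.08: a half-wave phase shift.
Zero or two π shifts → no net half-wave offset.
So the condition for constructive reflection is 2 n t cos θ_r = m λ.
Snell's law: 1.0 sin 46.0° = 1.68 sin θ_r → sin θ_r = 0.428, cos θ_r = 0.904.
Minimum nonzero at m = 1: t = λ / (2 n cos θ_r) = 765 / (2 × 1.68 × 0.904) = 252 nm.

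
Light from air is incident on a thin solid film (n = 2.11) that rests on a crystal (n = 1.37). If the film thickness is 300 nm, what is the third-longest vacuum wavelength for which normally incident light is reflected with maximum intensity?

At the upper boundary (n = 1.0 to n = 2.11) the reflected ray undergoes a half-wave phase shift.
Ray reflecting at the bottom interface goes from n = 2.11 toward n = 1.37: no phase shift.
Net: one phase inversion between the two reflected rays.
So the condition for constructive reflection is 2 n t = (m + ½) λ.
λ = 2 n t / (m + ½). The third-longest wavelength is m = 2: λ = 2 × 2.11 × 300 / 2.50 = 506 nm.

506 nm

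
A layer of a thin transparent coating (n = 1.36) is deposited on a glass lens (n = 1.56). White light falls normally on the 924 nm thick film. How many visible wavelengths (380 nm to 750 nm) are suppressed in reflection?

4

Ray reflecting at the top interface goes from n = 1.0 toward n = 1.36: a half-wave phase shift.
Bottom surface (1.36 → 1.56): reflection off a higher-index medium gives a half-wave phase shift.
Zero or two π shifts → no net half-wave offset.
For dark reflection here: 2 n t = (m + ½) λ.
λ = 2 n t / (m + ½) = 2513 / (m + ½) nm.
m=2: 1005 nm (IR); m=3: 718 nm (visible); m=4: 559 nm (visible); m=5: 457 nm (visible); m=6: 387 nm (visible); m=7: 335 nm (UV).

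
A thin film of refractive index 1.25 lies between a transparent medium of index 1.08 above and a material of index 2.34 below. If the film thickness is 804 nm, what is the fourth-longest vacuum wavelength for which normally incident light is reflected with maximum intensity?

Ray reflecting at the top interface goes from n = 1.08 toward n = 1.25: a half-wave phase shift.
Bottom surface (1.25 → 2.34): reflection off a higher-index medium gives a half-wave phase shift.
Net: no relative phase inversion (both shifts match).
For maximum reflection here: 2 n t = m λ.
λ = 2 n t / m. The fourth-longest wavelength is m = 4: λ = 2 × 1.25 × 804 / 4.00 = 503 nm.

503 nm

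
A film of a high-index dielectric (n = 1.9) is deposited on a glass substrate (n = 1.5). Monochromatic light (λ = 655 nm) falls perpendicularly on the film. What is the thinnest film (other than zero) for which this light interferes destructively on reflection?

172 nm

Top surface (1.0 → 1.9): reflection off a higher-index medium gives a half-wave phase shift.
Bottom surface (1.9 → 1.5): reflection off a lower-index medium gives no phase shift.
Exactly one π shift → a net half-wave offset.
For minimum reflection here: 2 n t = m λ.
Minimum nonzero at m = 1: t = λ / (2 n) = 655 / (2 × 1.9) = 172 nm.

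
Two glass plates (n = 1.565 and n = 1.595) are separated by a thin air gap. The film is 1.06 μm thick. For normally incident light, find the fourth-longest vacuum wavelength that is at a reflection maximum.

606 nm

At the upper boundary (n = 1.565 to n = 1.0) the reflected ray undergoes no phase shift.
Bottom surface (1.0 → 1.595): reflection off a higher-index medium gives a half-wave phase shift.
Exactly one π shift → a net half-wave offset.
With one net inversion, constructive interference in reflection requires 2 n t = (m + ½) λ.
λ = 2 n t / (m + ½). The fourth-longest wavelength is m = 3: λ = 2 × 1.0 × 1060 / 3.50 = 606 nm.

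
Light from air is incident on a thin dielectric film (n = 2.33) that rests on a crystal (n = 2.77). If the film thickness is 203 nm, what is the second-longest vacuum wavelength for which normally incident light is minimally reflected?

Ray reflecting at the top interface goes from n = 1.0 toward n = 2.33: a half-wave phase shift.
Ray reflecting at the bottom interface goes from n = 2.33 toward n = 2.77: a half-wave phase shift.
The two reflections carry the same phase change, so no net offset.
For weak reflection here: 2 n t = (m + ½) λ.
λ = 2 n t / (m + ½). The second-longest wavelength is m = 1: λ = 2 × 2.33 × 203 / 1.50 = 631 nm.

631 nm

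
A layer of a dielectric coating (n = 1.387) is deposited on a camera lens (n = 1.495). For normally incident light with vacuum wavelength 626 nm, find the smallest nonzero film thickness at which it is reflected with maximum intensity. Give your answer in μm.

Ray reflecting at the top interface goes from n = 1.0 toward n = 1.387: a half-wave phase shift.
Ray reflecting at the bottom interface goes from n = 1.387 toward n = 1.495: a half-wave phase shift.
The two reflections carry the same phase change, so no net offset.
For bright reflection here: 2 n t = m λ.
Minimum nonzero at m = 1: t = λ / (2 n) = 626 / (2 × 1.387) = 226 nm.

0.226 μm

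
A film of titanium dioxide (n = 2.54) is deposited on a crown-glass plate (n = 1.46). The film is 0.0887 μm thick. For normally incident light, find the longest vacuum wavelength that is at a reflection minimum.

Top surface (1.0 → 2.54): reflection off a higher-index medium gives a half-wave phase shift.
Bottom surface (2.54 → 1.46): reflection off a lower-index medium gives no phase shift.
The two reflections differ by half a wavelength.
So the condition for destructive reflection is 2 n t = m λ.
λ = 2 n t / m. The longest wavelength is m = 1: λ = 2 × 2.54 × 88.7 / 1.00 = 451 nm.

451 nm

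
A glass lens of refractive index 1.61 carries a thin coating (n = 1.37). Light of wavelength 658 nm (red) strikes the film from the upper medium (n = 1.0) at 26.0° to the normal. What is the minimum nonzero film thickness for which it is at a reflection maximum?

253 nm

Top surface (1.0 → 1.37): reflection off a higher-index medium gives a half-wave phase shift.
Ray reflecting at the bottom interface goes from n = 1.37 toward n = 1.61: a half-wave phase shift.
Net: no relative phase inversion (both shifts match).
For strong reflection here: 2 n t cos θ_r = m λ.
Snell's law: 1.0 sin 26.0° = 1.37 sin θ_r → sin θ_r = 0.320, cos θ_r = 0.947.
Minimum nonzero at m = 1: t = λ / (2 n cos θ_r) = 658 / (2 × 1.37 × 0.947) = 253 nm.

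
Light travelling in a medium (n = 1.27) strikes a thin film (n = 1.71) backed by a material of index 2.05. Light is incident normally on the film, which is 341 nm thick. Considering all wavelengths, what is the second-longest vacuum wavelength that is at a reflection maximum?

Ray reflecting at the top interface goes from n = 1.27 toward n = 1.71: a half-wave phase shift.
At the lower boundary (n = 1.71 to n = 2.05) the reflected ray undergoes a half-wave phase shift.
Zero or two π shifts → no net half-wave offset.
With no net inversion, constructive interference in reflection requires 2 n t = m λ.
λ = 2 n t / m. The second-longest wavelength is m = 2: λ = 2 × 1.71 × 341 / 2.00 = 583 nm.

583 nm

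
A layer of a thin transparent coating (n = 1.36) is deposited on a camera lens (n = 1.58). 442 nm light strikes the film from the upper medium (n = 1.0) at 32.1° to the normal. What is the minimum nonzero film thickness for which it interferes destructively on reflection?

Ray reflecting at the top interface goes from n = 1.0 toward n = 1.36: a half-wave phase shift.
Bottom surface (1.36 → 1.58): reflection off a higher-index medium gives a half-wave phase shift.
Zero or two π shifts → no net half-wave offset.
So the condition for destructive reflection is 2 n t cos θ_r = (m + ½) λ.
Snell's law: 1.0 sin 32.1° = 1.36 sin θ_r → sin θ_r = 0.391, cos θ_r = 0.921.
Minimum at m = 0: t = λ / (4 n cos θ_r) = 442 / (4 × 1.36 × 0.921) = 88.3 nm.

88.3 nm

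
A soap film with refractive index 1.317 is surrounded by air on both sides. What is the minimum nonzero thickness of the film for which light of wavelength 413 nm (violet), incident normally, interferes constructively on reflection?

At the upper boundary (n = 1.0 to n = 1.317) the reflected ray undergoes a half-wave phase shift.
Ray reflecting at the bottom interface goes from n = 1.317 toward n = 1.0: no phase shift.
The two reflections differ by half a wavelength.
For maximum reflection here: 2 n t = (m + ½) λ.
Minimum at m = 0: t = λ / (4 n) = 413 / (4 × 1.317) = 78.4 nm.

78.4 nm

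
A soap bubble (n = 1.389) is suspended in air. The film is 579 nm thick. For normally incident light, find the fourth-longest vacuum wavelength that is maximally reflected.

At the upper boundary (n = 1.0 to n = 1.389) the reflected ray undergoes a half-wave phase shift.
Bottom surface (1.389 → 1.0): reflection off a lower-index medium gives no phase shift.
Net: one phase inversion between the two reflected rays.
For bright reflection here: 2 n t = (m + ½) λ.
λ = 2 n t / (m + ½). The fourth-longest wavelength is m = 3: λ = 2 × 1.389 × 579 / 3.50 = 460 nm.

460 nm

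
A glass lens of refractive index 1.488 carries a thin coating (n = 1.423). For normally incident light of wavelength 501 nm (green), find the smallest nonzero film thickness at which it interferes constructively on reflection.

Top surface (1.0 → 1.423): reflection off a higher-index medium gives a half-wave phase shift.
At the lower boundary (n = 1.423 to n = 1.488) the reflected ray undergoes a half-wave phase shift.
Zero or two π shifts → no net half-wave offset.
With no net inversion, constructive interference in reflection requires 2 n t = m λ.
Minimum nonzero at m = 1: t = λ / (2 n) = 501 / (2 × 1.423) = 176 nm.

176 nm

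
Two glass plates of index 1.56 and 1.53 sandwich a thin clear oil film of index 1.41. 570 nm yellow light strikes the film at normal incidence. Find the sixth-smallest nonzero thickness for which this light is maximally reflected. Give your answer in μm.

Top surface (1.56 → 1.41): reflection off a lower-index medium gives no phase shift.
At the lower boundary (n = 1.41 to n = 1.53) the reflected ray undergoes a half-wave phase shift.
Exactly one π shift → a net half-wave offset.
So the condition for constructive reflection is 2 n t = (m + ½) λ.
The sixth-smallest nonzero thickness corresponds to m = 5: t = (m + ½) λ / (2 n) = 5.50 × 570 / (2 × 1.41) = 1112 nm.

1.11 μm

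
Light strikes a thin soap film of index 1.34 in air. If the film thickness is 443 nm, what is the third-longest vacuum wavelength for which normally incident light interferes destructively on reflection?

396 nm

Top surface (1.0 → 1.34): reflection off a higher-index medium gives a half-wave phase shift.
Bottom surface (1.34 → 1.0): reflection off a lower-index medium gives no phase shift.
Exactly one π shift → a net half-wave offset.
For minimum reflection here: 2 n t = m λ.
λ = 2 n t / m. The third-longest wavelength is m = 3: λ = 2 × 1.34 × 443 / 3.00 = 396 nm.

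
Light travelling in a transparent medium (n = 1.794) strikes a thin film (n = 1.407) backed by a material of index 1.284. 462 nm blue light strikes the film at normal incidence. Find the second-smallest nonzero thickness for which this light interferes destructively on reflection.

246 nm

At the upper boundary (n = 1.794 to n = 1.407) the reflected ray undergoes no phase shift.
Ray reflecting at the bottom interface goes from n = 1.407 toward n = 1.284: no phase shift.
The two reflections carry the same phase change, so no net offset.
With no net inversion, destructive interference in reflection requires 2 n t = (m + ½) λ.
The second-smallest nonzero thickness corresponds to m = 1: t = (m + ½) λ / (2 n) = 1.50 × 462 / (2 × 1.407) = 246 nm.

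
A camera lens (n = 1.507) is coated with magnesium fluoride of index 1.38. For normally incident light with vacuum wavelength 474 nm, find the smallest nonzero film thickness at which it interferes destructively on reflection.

85.9 nm

Ray reflecting at the top interface goes from n = 1.0 toward n = 1.38: a half-wave phase shift.
Ray reflecting at the bottom interface goes from n = 1.38 toward n = 1.507: a half-wave phase shift.
Net: no relative phase inversion (both shifts match).
So the condition for destructive reflection is 2 n t = (m + ½) λ.
Minimum at m = 0: t = λ / (4 n) = 474 / (4 × 1.38) = 85.9 nm.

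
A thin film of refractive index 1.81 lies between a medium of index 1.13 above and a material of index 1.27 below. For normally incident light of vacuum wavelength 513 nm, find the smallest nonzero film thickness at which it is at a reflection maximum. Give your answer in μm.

0.0709 μm

Top surface (1.13 → 1.81): reflection off a higher-index medium gives a half-wave phase shift.
At the lower boundary (n = 1.81 to n = 1.27) the reflected ray undergoes no phase shift.
Exactly one π shift → a net half-wave offset.
So the condition for constructive reflection is 2 n t = (m + ½) λ.
Minimum at m = 0: t = λ / (4 n) = 513 / (4 × 1.81) = 70.9 nm.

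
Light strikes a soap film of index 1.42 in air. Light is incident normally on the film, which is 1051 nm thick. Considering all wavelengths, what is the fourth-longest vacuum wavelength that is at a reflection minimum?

Top surface (1.0 → 1.42): reflection off a higher-index medium gives a half-wave phase shift.
Bottom surface (1.42 → 1.0): reflection off a lower-index medium gives no phase shift.
The two reflections differ by half a wavelength.
So the condition for destructive reflection is 2 n t = m λ.
λ = 2 n t / m. The fourth-longest wavelength is m = 4: λ = 2 × 1.42 × 1051 / 4.00 = 746 nm.

746 nm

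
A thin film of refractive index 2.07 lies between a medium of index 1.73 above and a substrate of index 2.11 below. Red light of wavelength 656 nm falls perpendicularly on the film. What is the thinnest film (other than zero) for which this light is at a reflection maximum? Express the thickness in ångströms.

At the upper boundary (n = 1.73 to n = 2.07) the reflected ray undergoes a half-wave phase shift.
Bottom surface (2.07 → 2.11): reflection off a higher-index medium gives a half-wave phase shift.
The two reflections carry the same phase change, so no net offset.
So the condition for constructive reflection is 2 n t = m λ.
Minimum nonzero at m = 1: t = λ / (2 n) = 656 / (2 × 2.07) = 158 nm.

1585 Å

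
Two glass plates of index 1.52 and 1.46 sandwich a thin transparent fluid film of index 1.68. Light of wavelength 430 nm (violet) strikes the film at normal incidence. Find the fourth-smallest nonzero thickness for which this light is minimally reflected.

512 nm

Top surface (1.52 → 1.68): reflection off a higher-index medium gives a half-wave phase shift.
At the lower boundary (n = 1.68 to n = 1.46) the reflected ray undergoes no phase shift.
The two reflections differ by half a wavelength.
For dark reflection here: 2 n t = m λ.
The fourth-smallest nonzero thickness corresponds to m = 4: t = m λ / (2 n) = 4.00 × 430 / (2 × 1.68) = 512 nm.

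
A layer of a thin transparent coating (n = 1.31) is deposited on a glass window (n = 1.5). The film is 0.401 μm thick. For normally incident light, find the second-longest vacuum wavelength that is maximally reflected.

Ray reflecting at the top interface goes from n = 1.0 toward n = 1.31: a half-wave phase shift.
Ray reflecting at the bottom interface goes from n = 1.31 toward n = 1.5: a half-wave phase shift.
Zero or two π shifts → no net half-wave offset.
So the condition for constructive reflection is 2 n t = m λ.
λ = 2 n t / m. The second-longest wavelength is m = 2: λ = 2 × 1.31 × 401 / 2.00 = 525 nm.

525 nm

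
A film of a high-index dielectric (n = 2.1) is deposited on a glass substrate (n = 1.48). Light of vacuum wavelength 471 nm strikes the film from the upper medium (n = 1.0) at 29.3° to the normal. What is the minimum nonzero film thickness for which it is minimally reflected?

At the upper boundary (n = 1.0 to n = 2.1) the reflected ray undergoes a half-wave phase shift.
At the lower boundary (n = 2.1 to n = 1.48) the reflected ray undergoes no phase shift.
Net: one phase inversion between the two reflected rays.
With one net inversion, destructive interference in reflection requires 2 n t cos θ_r = m λ.
Snell's law: 1.0 sin 29.3° = 2.1 sin θ_r → sin θ_r = 0.233, cos θ_r = 0.972.
Minimum nonzero at m = 1: t = λ / (2 n cos θ_r) = 471 / (2 × 2.1 × 0.972) = 115 nm.

115 nm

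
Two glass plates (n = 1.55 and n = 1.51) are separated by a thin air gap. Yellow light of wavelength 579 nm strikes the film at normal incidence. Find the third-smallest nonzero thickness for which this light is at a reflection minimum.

869 nm

Top surface (1.55 → 1.0): reflection off a lower-index medium gives no phase shift.
At the lower boundary (n = 1.0 to n = 1.51) the reflected ray undergoes a half-wave phase shift.
Net: one phase inversion between the two reflected rays.
With one net inversion, destructive interference in reflection requires 2 n t = m λ.
The third-smallest nonzero thickness corresponds to m = 3: t = m λ / (2 n) = 3.00 × 579 / (2 × 1.0) = 869 nm.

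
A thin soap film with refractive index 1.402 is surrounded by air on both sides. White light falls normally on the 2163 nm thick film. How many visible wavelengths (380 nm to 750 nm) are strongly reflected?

Ray reflecting at the top interface goes from n = 1.0 toward n = 1.402: a half-wave phase shift.
At the lower boundary (n = 1.402 to n = 1.0) the reflected ray undergoes no phase shift.
Net: one phase inversion between the two reflected rays.
So the condition for constructive reflection is 2 n t = (m + ½) λ.
λ = 2 n t / (m + ½) = 6065 / (m + ½) nm.
m=7: 809 nm (IR); m=8: 714 nm (visible); m=9: 638 nm (visible); m=10: 578 nm (visible); m=11: 527 nm (visible); m=12: 485 nm (visible); m=13: 449 nm (visible); m=14: 418 nm (visible); m=15: 391 nm (visible); m=16: 368 nm (UV).

8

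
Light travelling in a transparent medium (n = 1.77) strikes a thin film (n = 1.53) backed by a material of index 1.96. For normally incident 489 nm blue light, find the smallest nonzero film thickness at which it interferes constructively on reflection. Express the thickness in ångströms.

Ray reflecting at the top interface goes from n = 1.77 toward n = 1.53: no phase shift.
At the lower boundary (n = 1.53 to n = 1.96) the reflected ray undergoes a half-wave phase shift.
The two reflections differ by half a wavelength.
For strong reflection here: 2 n t = (m + ½) λ.
Minimum at m = 0: t = λ / (4 n) = 489 / (4 × 1.53) = 79.9 nm.

799 Å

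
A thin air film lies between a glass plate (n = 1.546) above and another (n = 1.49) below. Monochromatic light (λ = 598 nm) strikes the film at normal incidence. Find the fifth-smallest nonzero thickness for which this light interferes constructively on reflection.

1346 nm

Ray reflecting at the top interface goes from n = 1.546 toward n = 1.0: no phase shift.
Bottom surface (1.0 → 1.49): reflection off a higher-index medium gives a half-wave phase shift.
Exactly one π shift → a net half-wave offset.
With one net inversion, constructive interference in reflection requires 2 n t = (m + ½) λ.
The fifth-smallest nonzero thickness corresponds to m = 4: t = (m + ½) λ / (2 n) = 4.50 × 598 / (2 × 1.0) = 1346 nm.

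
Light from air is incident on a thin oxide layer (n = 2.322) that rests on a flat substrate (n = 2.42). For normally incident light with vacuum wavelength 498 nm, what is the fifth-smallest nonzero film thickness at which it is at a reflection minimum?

Ray reflecting at the top interface goes from n = 1.0 toward n = 2.322: a half-wave phase shift.
Ray reflecting at the bottom interface goes from n = 2.322 toward n = 2.42: a half-wave phase shift.
Net: no relative phase inversion (both shifts match).
For minimum reflection here: 2 n t = (m + ½) λ.
The fifth-smallest nonzero thickness corresponds to m = 4: t = (m + ½) λ / (2 n) = 4.50 × 498 / (2 × 2.322) = 483 nm.

483 nm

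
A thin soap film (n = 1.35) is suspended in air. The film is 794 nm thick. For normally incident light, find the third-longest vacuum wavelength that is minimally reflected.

Ray reflecting at the top interface goes from n = 1.0 toward n = 1.35: a half-wave phase shift.
Bottom surface (1.35 → 1.0): reflection off a lower-index medium gives no phase shift.
The two reflections differ by half a wavelength.
For weak reflection here: 2 n t = m λ.
λ = 2 n t / m. The third-longest wavelength is m = 3: λ = 2 × 1.35 × 794 / 3.00 = 715 nm.

715 nm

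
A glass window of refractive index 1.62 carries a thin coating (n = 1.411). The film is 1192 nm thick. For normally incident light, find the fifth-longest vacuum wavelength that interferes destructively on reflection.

Top surface (1.0 → 1.411): reflection off a higher-index medium gives a half-wave phase shift.
Bottom surface (1.411 → 1.62): reflection off a higher-index medium gives a half-wave phase shift.
Zero or two π shifts → no net half-wave offset.
For minimum reflection here: 2 n t = (m + ½) λ.
λ = 2 n t / (m + ½). The fifth-longest wavelength is m = 4: λ = 2 × 1.411 × 1192 / 4.50 = 748 nm.

748 nm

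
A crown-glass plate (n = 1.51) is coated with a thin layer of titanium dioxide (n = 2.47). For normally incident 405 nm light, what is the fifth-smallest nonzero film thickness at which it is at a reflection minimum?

At the upper boundary (n = 1.0 to n = 2.47) the reflected ray undergoes a half-wave phase shift.
Ray reflecting at the bottom interface goes from n = 2.47 toward n = 1.51: no phase shift.
Exactly one π shift → a net half-wave offset.
With one net inversion, destructive interference in reflection requires 2 n t = m λ.
The fifth-smallest nonzero thickness corresponds to m = 5: t = m λ / (2 n) = 5.00 × 405 / (2 × 2.47) = 410 nm.

410 nm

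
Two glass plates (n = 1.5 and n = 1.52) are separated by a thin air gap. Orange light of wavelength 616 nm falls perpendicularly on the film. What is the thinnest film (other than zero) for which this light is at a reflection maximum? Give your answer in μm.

Ray reflecting at the top interface goes from n = 1.5 toward n = 1.0: no phase shift.
Ray reflecting at the bottom interface goes from n = 1.0 toward n = 1.52: a half-wave phase shift.
The two reflections differ by half a wavelength.
With one net inversion, constructive interference in reflection requires 2 n t = (m + ½) λ.
Minimum at m = 0: t = λ / (4 n) = 616 / (4 × 1.0) = 154 nm.

0.154 μm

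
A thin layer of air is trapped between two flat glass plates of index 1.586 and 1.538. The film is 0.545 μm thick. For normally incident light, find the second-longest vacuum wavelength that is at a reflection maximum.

Ray reflecting at the top interface goes from n = 1.586 toward n = 1.0: no phase shift.
At the lower boundary (n = 1.0 to n = 1.538) the reflected ray undergoes a half-wave phase shift.
The two reflections differ by half a wavelength.
So the condition for constructive reflection is 2 n t = (m + ½) λ.
λ = 2 n t / (m + ½). The second-longest wavelength is m = 1: λ = 2 × 1.0 × 545 / 1.50 = 727 nm.

727 nm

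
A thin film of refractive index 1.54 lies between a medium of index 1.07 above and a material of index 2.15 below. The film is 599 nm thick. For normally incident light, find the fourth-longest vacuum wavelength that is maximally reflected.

461 nm

At the upper boundary (n = 1.07 to n = 1.54) the reflected ray undergoes a half-wave phase shift.
At the lower boundary (n = 1.54 to n = 2.15) the reflected ray undergoes a half-wave phase shift.
Zero or two π shifts → no net half-wave offset.
So the condition for constructive reflection is 2 n t = m λ.
λ = 2 n t / m. The fourth-longest wavelength is m = 4: λ = 2 × 1.54 × 599 / 4.00 = 461 nm.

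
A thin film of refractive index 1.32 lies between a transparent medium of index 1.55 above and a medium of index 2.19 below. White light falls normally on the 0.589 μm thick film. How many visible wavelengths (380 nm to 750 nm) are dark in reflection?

At the upper boundary (n = 1.55 to n = 1.32) the reflected ray undergoes no phase shift.
Ray reflecting at the bottom interface goes from n = 1.32 toward n = 2.19: a half-wave phase shift.
Exactly one π shift → a net half-wave offset.
With one net inversion, destructive interference in reflection requires 2 n t = m λ.
λ = 2 n t / m = 1555 / m nm.
m=2: 777 nm (IR); m=3: 518 nm (visible); m=4: 389 nm (visible); m=5: 311 nm (UV).

2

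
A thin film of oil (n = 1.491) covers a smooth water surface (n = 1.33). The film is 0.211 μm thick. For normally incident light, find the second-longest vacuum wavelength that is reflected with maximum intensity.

Ray reflecting at the top interface goes from n = 1.0 toward n = 1.491: a half-wave phase shift.
Ray reflecting at the bottom interface goes from n = 1.491 toward n = 1.33: no phase shift.
Net: one phase inversion between the two reflected rays.
With one net inversion, constructive interference in reflection requires 2 n t = (m + ½) λ.
λ = 2 n t / (m + ½). The second-longest wavelength is m = 1: λ = 2 × 1.491 × 211 / 1.50 = 419 nm.

419 nm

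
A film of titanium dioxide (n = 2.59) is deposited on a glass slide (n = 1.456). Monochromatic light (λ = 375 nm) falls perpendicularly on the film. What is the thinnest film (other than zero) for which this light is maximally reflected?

At the upper boundary (n = 1.0 to n = 2.59) the reflected ray undergoes a half-wave phase shift.
Ray reflecting at the bottom interface goes from n = 2.59 toward n = 1.456: no phase shift.
Exactly one π shift → a net half-wave offset.
For maximum reflection here: 2 n t = (m + ½) λ.
Minimum at m = 0: t = λ / (4 n) = 375 / (4 × 2.59) = 36.2 nm.

36.2 nm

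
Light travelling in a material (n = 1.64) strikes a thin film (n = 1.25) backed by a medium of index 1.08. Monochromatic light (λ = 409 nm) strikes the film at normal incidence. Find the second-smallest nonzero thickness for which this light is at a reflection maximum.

327 nm

Top surface (1.64 → 1.25): reflection off a lower-index medium gives no phase shift.
Ray reflecting at the bottom interface goes from n = 1.25 toward n = 1.08: no phase shift.
Net: no relative phase inversion (both shifts match).
For strong reflection here: 2 n t = m λ.
The second-smallest nonzero thickness corresponds to m = 2: t = m λ / (2 n) = 2.00 × 409 / (2 × 1.25) = 327 nm.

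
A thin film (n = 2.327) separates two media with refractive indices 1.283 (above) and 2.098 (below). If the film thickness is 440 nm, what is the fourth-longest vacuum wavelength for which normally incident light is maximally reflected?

At the upper boundary (n = 1.283 to n = 2.327) the reflected ray undergoes a half-wave phase shift.
Ray reflecting at the bottom interface goes from n = 2.327 toward n = 2.098: no phase shift.
Exactly one π shift → a net half-wave offset.
For bright reflection here: 2 n t = (m + ½) λ.
λ = 2 n t / (m + ½). The fourth-longest wavelength is m = 3: λ = 2 × 2.327 × 440 / 3.50 = 585 nm.

585 nm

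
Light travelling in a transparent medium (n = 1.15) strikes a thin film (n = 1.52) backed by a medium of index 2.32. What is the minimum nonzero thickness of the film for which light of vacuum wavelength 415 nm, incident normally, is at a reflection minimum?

At the upper boundary (n = 1.15 to n = 1.52) the reflected ray undergoes a half-wave phase shift.
Bottom surface (1.52 → 2.32): reflection off a higher-index medium gives a half-wave phase shift.
Zero or two π shifts → no net half-wave offset.
So the condition for destructive reflection is 2 n t = (m + ½) λ.
Minimum at m = 0: t = λ / (4 n) = 415 / (4 × 1.52) = 68.3 nm.

68.3 nm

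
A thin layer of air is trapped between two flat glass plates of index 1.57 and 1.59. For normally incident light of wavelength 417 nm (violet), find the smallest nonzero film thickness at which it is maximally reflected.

Top surface (1.57 → 1.0): reflection off a lower-index medium gives no phase shift.
Bottom surface (1.0 → 1.59): reflection off a higher-index medium gives a half-wave phase shift.
Exactly one π shift → a net half-wave offset.
With one net inversion, constructive interference in reflection requires 2 n t = (m + ½) λ.
Minimum at m = 0: t = λ / (4 n) = 417 / (4 × 1.0) = 104 nm.

104 nm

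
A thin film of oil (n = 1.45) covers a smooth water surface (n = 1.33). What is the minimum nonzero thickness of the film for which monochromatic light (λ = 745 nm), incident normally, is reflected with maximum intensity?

Ray reflecting at the top interface goes from n = 1.0 toward n = 1.45: a half-wave phase shift.
Bottom surface (1.45 → 1.33): reflection off a lower-index medium gives no phase shift.
The two reflections differ by half a wavelength.
So the condition for constructive reflection is 2 n t = (m + ½) λ.
Minimum at m = 0: t = λ / (4 n) = 745 / (4 × 1.45) = 128 nm.

128 nm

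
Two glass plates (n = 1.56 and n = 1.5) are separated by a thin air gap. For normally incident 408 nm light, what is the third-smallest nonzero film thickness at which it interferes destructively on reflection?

At the upper boundary (n = 1.56 to n = 1.0) the reflected ray undergoes no phase shift.
At the lower boundary (n = 1.0 to n = 1.5) the reflected ray undergoes a half-wave phase shift.
Net: one phase inversion between the two reflected rays.
For weak reflection here: 2 n t = m λ.
The third-smallest nonzero thickness corresponds to m = 3: t = m λ / (2 n) = 3.00 × 408 / (2 × 1.0) = 612 nm.

612 nm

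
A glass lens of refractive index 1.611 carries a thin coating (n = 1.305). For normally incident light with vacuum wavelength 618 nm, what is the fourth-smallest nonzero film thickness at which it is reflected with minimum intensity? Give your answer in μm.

At the upper boundary (n = 1.0 to n = 1.305) the reflected ray undergoes a half-wave phase shift.
At the lower boundary (n = 1.305 to n = 1.611) the reflected ray undergoes a half-wave phase shift.
Zero or two π shifts → no net half-wave offset.
With no net inversion, destructive interference in reflection requires 2 n t = (m + ½) λ.
The fourth-smallest nonzero thickness corresponds to m = 3: t = (m + ½) λ / (2 n) = 3.50 × 618 / (2 × 1.305) = 829 nm.

0.829 μm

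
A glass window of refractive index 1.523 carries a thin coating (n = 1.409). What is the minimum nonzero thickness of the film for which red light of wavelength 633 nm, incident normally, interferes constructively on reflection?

At the upper boundary (n = 1.0 to n = 1.409) the reflected ray undergoes a half-wave phase shift.
At the lower boundary (n = 1.409 to n = 1.523) the reflected ray undergoes a half-wave phase shift.
The two reflections carry the same phase change, so no net offset.
With no net inversion, constructive interference in reflection requires 2 n t = m λ.
Minimum nonzero at m = 1: t = λ / (2 n) = 633 / (2 × 1.409) = 225 nm.

225 nm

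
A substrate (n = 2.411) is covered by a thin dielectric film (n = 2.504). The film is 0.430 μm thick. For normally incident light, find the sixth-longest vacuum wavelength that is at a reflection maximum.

392 nm

Ray reflecting at the top interface goes from n = 1.0 toward n = 2.504: a half-wave phase shift.
Bottom surface (2.504 → 2.411): reflection off a lower-index medium gives no phase shift.
The two reflections differ by half a wavelength.
With one net inversion, constructive interference in reflection requires 2 n t = (m + ½) λ.
λ = 2 n t / (m + ½). The sixth-longest wavelength is m = 5: λ = 2 × 2.504 × 430 / 5.50 = 392 nm.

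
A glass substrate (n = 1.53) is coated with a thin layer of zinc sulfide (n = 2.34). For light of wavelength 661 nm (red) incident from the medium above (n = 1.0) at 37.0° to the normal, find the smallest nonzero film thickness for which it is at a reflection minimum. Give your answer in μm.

0.146 μm

At the upper boundary (n = 1.0 to n = 2.34) the reflected ray undergoes a half-wave phase shift.
Ray reflecting at the bottom interface goes from n = 2.34 toward n = 1.53: no phase shift.
Exactly one π shift → a net half-wave offset.
With one net inversion, destructive interference in reflection requires 2 n t cos θ_r = m λ.
Snell's law: 1.0 sin 37.0° = 2.34 sin θ_r → sin θ_r = 0.257, cos θ_r = 0.966.
Minimum nonzero at m = 1: t = λ / (2 n cos θ_r) = 661 / (2 × 2.34 × 0.966) = 146 nm.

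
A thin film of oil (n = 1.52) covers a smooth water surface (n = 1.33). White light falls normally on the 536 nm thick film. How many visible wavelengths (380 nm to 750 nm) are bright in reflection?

Ray reflecting at the top interface goes from n = 1.0 toward n = 1.52: a half-wave phase shift.
Ray reflecting at the bottom interface goes from n = 1.52 toward n = 1.33: no phase shift.
Net: one phase inversion between the two reflected rays.
So the condition for constructive reflection is 2 n t = (m + ½) λ.
λ = 2 n t / (m + ½) = 1629 / (m + ½) nm.
m=1: 1086 nm (IR); m=2: 652 nm (visible); m=3: 466 nm (visible); m=4: 362 nm (UV).

2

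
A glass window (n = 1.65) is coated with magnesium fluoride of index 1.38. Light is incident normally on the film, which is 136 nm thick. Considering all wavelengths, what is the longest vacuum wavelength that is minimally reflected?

Ray reflecting at the top interface goes from n = 1.0 toward n = 1.38: a half-wave phase shift.
Ray reflecting at the bottom interface goes from n = 1.38 toward n = 1.65: a half-wave phase shift.
Zero or two π shifts → no net half-wave offset.
For weak reflection here: 2 n t = (m + ½) λ.
λ = 2 n t / (m + ½). The longest wavelength is m = 0: λ = 2 × 1.38 × 136 / 0.500 = 751 nm.

751 nm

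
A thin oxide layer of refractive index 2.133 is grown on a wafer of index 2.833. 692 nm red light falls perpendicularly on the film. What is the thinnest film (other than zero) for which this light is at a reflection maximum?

Ray reflecting at the top interface goes from n = 1.0 toward n = 2.133: a half-wave phase shift.
Bottom surface (2.133 → 2.833): reflection off a higher-index medium gives a half-wave phase shift.
Net: no relative phase inversion (both shifts match).
So the condition for constructive reflection is 2 n t = m λ.
Minimum nonzero at m = 1: t = λ / (2 n) = 692 / (2 × 2.133) = 162 nm.

162 nm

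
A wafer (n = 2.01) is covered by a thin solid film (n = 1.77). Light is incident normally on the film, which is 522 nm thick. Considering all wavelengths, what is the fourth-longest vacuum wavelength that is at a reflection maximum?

At the upper boundary (n = 1.0 to n = 1.77) the reflected ray undergoes a half-wave phase shift.
At the lower boundary (n = 1.77 to n = 2.01) the reflected ray undergoes a half-wave phase shift.
Zero or two π shifts → no net half-wave offset.
So the condition for constructive reflection is 2 n t = m λ.
λ = 2 n t / m. The fourth-longest wavelength is m = 4: λ = 2 × 1.77 × 522 / 4.00 = 462 nm.

462 nm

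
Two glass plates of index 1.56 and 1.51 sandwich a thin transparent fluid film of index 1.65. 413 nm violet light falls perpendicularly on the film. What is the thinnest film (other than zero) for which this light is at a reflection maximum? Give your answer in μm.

Ray reflecting at the top interface goes from n = 1.56 toward n = 1.65: a half-wave phase shift.
Ray reflecting at the bottom interface goes from n = 1.65 toward n = 1.51: no phase shift.
The two reflections differ by half a wavelength.
For bright reflection here: 2 n t = (m + ½) λ.
Minimum at m = 0: t = λ / (4 n) = 413 / (4 × 1.65) = 62.6 nm.

0.0626 μm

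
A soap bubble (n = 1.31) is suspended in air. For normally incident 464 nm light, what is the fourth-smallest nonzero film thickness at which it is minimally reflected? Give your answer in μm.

0.708 μm

Ray reflecting at the top interface goes from n = 1.0 toward n = 1.31: a half-wave phase shift.
Ray reflecting at the bottom interface goes from n = 1.31 toward n = 1.0: no phase shift.
Net: one phase inversion between the two reflected rays.
With one net inversion, destructive interference in reflection requires 2 n t = m λ.
The fourth-smallest nonzero thickness corresponds to m = 4: t = m λ / (2 n) = 4.00 × 464 / (2 × 1.31) = 708 nm.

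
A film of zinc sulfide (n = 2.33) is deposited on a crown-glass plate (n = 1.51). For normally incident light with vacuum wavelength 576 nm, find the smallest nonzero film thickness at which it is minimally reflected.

Ray reflecting at the top interface goes from n = 1.0 toward n = 2.33: a half-wave phase shift.
Ray reflecting at the bottom interface goes from n = 2.33 toward n = 1.51: no phase shift.
Net: one phase inversion between the two reflected rays.
So the condition for destructive reflection is 2 n t = m λ.
Minimum nonzero at m = 1: t = λ / (2 n) = 576 / (2 × 2.33) = 124 nm.

124 nm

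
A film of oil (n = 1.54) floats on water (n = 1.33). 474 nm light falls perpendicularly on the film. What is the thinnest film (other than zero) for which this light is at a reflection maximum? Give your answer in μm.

Ray reflecting at the top interface goes from n = 1.0 toward n = 1.54: a half-wave phase shift.
Ray reflecting at the bottom interface goes from n = 1.54 toward n = 1.33: no phase shift.
Exactly one π shift → a net half-wave offset.
For maximum reflection here: 2 n t = (m + ½) λ.
Minimum at m = 0: t = λ / (4 n) = 474 / (4 × 1.54) = 76.9 nm.

0.0769 μm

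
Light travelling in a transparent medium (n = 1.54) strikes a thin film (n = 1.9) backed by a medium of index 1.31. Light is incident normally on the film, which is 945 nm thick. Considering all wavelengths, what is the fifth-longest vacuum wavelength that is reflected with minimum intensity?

718 nm

Top surface (1.54 → 1.9): reflection off a higher-index medium gives a half-wave phase shift.
Bottom surface (1.9 → 1.31): reflection off a lower-index medium gives no phase shift.
Exactly one π shift → a net half-wave offset.
For dark reflection here: 2 n t = m λ.
λ = 2 n t / m. The fifth-longest wavelength is m = 5: λ = 2 × 1.9 × 945 / 5.00 = 718 nm.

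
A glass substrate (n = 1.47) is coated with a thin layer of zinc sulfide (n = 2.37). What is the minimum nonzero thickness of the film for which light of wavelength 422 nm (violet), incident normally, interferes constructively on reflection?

44.5 nm

Top surface (1.0 → 2.37): reflection off a higher-index medium gives a half-wave phase shift.
At the lower boundary (n = 2.37 to n = 1.47) the reflected ray undergoes no phase shift.
Exactly one π shift → a net half-wave offset.
For strong reflection here: 2 n t = (m + ½) λ.
Minimum at m = 0: t = λ / (4 n) = 422 / (4 × 2.37) = 44.5 nm.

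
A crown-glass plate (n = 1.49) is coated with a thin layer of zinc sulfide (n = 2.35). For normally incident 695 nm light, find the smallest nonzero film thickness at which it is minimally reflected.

Top surface (1.0 → 2.35): reflection off a higher-index medium gives a half-wave phase shift.
At the lower boundary (n = 2.35 to n = 1.49) the reflected ray undergoes no phase shift.
Net: one phase inversion between the two reflected rays.
For minimum reflection here: 2 n t = m λ.
Minimum nonzero at m = 1: t = λ / (2 n) = 695 / (2 × 2.35) = 148 nm.

148 nm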